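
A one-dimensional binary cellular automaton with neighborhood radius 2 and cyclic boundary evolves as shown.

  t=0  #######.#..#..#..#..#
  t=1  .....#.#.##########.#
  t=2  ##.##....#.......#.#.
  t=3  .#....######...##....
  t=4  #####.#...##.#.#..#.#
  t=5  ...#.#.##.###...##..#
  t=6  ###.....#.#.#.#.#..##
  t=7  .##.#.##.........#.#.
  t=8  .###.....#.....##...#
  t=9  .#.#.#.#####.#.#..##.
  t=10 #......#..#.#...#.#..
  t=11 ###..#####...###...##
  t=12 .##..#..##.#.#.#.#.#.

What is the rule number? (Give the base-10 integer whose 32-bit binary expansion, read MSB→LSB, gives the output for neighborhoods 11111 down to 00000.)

  #####|.  b31=0 t=0,i=1
  ####.|#  b30=1 t=0,i=5
  ###.#|.  b29=0 t=0,i=6
  ###..|#  b28=1 t=3,i=11
  ##.##|.  b27=0 t=2,i=2
  ##.#.|#  b26=1 t=0,i=7
  ##..#|.  b25=0 t=5,i=18
  ##...|.  b24=0 t=2,i=5
  #.###|#  b23=1 t=1,i=9
  #.##.|.  b22=0 t=2,i=0
  #.#.#|.  b21=0 t=1,i=7
  #.#..|.  b20=0 t=0,i=8
  #..##|.  b19=0 t=0,i=19
  #..#.|#  b18=1 t=0,i=10
  #...#|#  b17=1 t=3,i=13
  #....|#  b16=1 t=1,i=1
  .####|.  b15=0 t=0,i=0
  .###.|.  b14=0 t=5,i=11
  .##.#|#  b13=1 t=2,i=1
  .##..|.  b12=0 t=2,i=4
  .#.##|.  b11=0 t=1,i=8
  .#.#.|.  b10=0 t=1,i=6
  .#..#|#  b9=1 t=0,i=9
  .#...|#  b8=1 t=1,i=0
  ..###|#  b7=1 t=0,i=20
  ..##.|#  b6=1 t=3,i=15
  ..#.#|.  b5=0 t=1,i=5
  ..#..|#  b4=1 t=0,i=11
  ...##|.  b3=0 t=3,i=5
  ...#.|#  b2=1 t=1,i=4
  ....#|#  b1=1 t=1,i=3
  .....|.  b0=0 t=1,i=2
  bits 01010100100001110010001111010110 = 1418142678

1418142678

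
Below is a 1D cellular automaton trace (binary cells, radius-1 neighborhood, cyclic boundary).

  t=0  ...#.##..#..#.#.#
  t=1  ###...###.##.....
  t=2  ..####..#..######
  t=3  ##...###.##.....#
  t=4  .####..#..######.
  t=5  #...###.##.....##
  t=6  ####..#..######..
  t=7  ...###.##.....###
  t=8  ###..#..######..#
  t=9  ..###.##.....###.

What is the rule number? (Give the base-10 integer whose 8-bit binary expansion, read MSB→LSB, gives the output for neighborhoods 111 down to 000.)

  ###|.  b7=0 t=1,i=1
  ##.|#  b6=1 t=0,i=6
  #.#|.  b5=0 t=0,i=4
  #..|#  b4=1 t=0,i=0
  .##|.  b3=0 t=0,i=5
  .#.|.  b2=0 t=0,i=3
  ..#|#  b1=1 t=0,i=2
  ...|#  b0=1 t=0,i=1
  bits 01010011 = 83

83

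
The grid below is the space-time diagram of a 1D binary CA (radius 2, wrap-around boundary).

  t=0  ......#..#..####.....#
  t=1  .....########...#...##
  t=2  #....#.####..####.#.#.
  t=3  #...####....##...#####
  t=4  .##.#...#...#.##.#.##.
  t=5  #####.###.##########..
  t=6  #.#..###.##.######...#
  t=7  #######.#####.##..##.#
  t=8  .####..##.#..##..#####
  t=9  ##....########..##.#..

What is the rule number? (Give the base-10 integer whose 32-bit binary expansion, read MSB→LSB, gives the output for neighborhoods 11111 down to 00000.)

2382262004

  [31] ##### => #  t=1,i=7
  [30] ####. => .  t=0,i=14
  [29] ###.# => .  t=2,i=16
  [28] ###.. => .  t=0,i=15
  [27] ##.## => #  t=5,i=5
  [26] ##.#. => #  t=2,i=17
  [25] ##..# => .  t=2,i=11
  [24] ##... => #  t=0,i=16
  [23] #.### => #  t=2,i=7
  [22] #.##. => #  t=4,i=14
  [21] #.#.# => #  t=2,i=18
  [20] #.#.. => #  t=2,i=0
  [19] #..## => #  t=0,i=11
  [18] #..#. => #  t=0,i=8
  [17] #...# => #  t=1,i=14
  [16] #.... => .  t=0,i=1
  [15] .#### => .  t=0,i=13
  [14] .###. => #  t=5,i=7
  [13] .##.# => #  t=4,i=2
  [12] .##.. => .  t=1,i=21
  [11] .#.## => #  t=2,i=6
  [10] .#.#. => #  t=2,i=19
  [9] .#..# => #  t=0,i=7
  [8] .#... => .  t=0,i=0
  [7] ..### => #  t=0,i=12
  [6] ..##. => #  t=1,i=20
  [5] ..#.# => #  t=2,i=5
  [4] ..#.. => #  t=0,i=6
  [3] ...## => .  t=1,i=4
  [2] ...#. => #  t=0,i=5
  [1] ....# => .  t=0,i=4
  [0] ..... => .  t=0,i=2
  bits 10001101111111100110111011110100 = 2382262004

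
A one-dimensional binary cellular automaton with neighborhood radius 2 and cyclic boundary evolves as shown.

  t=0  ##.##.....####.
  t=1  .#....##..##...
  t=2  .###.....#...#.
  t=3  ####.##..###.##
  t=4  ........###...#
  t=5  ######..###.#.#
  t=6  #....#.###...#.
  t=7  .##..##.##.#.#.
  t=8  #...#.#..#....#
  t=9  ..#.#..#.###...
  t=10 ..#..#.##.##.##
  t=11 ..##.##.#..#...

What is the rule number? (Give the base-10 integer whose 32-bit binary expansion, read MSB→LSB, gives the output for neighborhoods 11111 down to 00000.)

  ##### -> .   bit 31 = 0  t=3,i=0
  ####. -> .   bit 30 = 0  t=0,i=12
  ###.# -> .   bit 29 = 0  t=0,i=13
  ###.. -> #   bit 28 = 1  t=2,i=3
  ##.## -> .   bit 27 = 0  t=0,i=2
  ##.#. -> .   bit 26 = 0  t=5,i=11
  ##..# -> .   bit 25 = 0  t=1,i=8
  ##... -> .   bit 24 = 0  t=0,i=5
  #.### -> .   bit 23 = 0  t=3,i=13
  #.##. -> .   bit 22 = 0  t=0,i=0
  #.#.# -> .   bit 21 = 0  t=5,i=12
  #.#.. -> .   bit 20 = 0  t=6,i=0
  #..## -> #   bit 19 = 1  t=1,i=9
  #..#. -> .   bit 18 = 0  t=8,i=8
  #...# -> #   bit 17 = 1  t=2,i=11
  #.... -> #   bit 16 = 1  t=0,i=6
  .#### -> #   bit 15 = 1  t=0,i=11
  .###. -> #   bit 14 = 1  t=2,i=2
  .##.# -> #   bit 13 = 1  t=0,i=1
  .##.. -> .   bit 12 = 0  t=0,i=4
  .#.## -> #   bit 11 = 1  t=5,i=13
  .#.#. -> .   bit 10 = 0  t=6,i=14
  .#..# -> #   bit 9 = 1  t=2,i=14
  .#... -> #   bit 8 = 1  t=1,i=2
  ..### -> #   bit 7 = 1  t=0,i=10
  ..##. -> .   bit 6 = 0  t=1,i=6
  ..#.# -> #   bit 5 = 1  t=6,i=5
  ..#.. -> #   bit 4 = 1  t=1,i=1
  ...## -> .   bit 3 = 0  t=0,i=9
  ...#. -> .   bit 2 = 0  t=1,i=0
  ....# -> .   bit 1 = 0  t=0,i=8
  ..... -> #   bit 0 = 1  t=0,i=7
  bits 00010000000010111110101110110001 = 269216689

269216689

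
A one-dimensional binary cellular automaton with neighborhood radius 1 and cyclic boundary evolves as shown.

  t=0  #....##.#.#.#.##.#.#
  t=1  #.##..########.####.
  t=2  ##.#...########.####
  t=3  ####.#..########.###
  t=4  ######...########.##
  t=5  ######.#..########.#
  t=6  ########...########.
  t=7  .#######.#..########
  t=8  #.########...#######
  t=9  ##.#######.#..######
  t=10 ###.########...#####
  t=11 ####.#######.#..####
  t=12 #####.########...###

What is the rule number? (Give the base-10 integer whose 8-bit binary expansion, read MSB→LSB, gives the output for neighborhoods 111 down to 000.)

  nb ###: next=#  (t=1,i=7, bit7=1)
  nb ##.: next=#  (t=0,i=0, bit6=1)
  nb #.#: next=#  (t=0,i=7, bit5=1)
  nb #..: next=.  (t=0,i=1, bit4=0)
  nb .##: next=.  (t=0,i=5, bit3=0)
  nb .#.: next=#  (t=0,i=8, bit2=1)
  nb ..#: next=.  (t=0,i=4, bit1=0)
  nb ...: next=#  (t=0,i=2, bit0=1)
  bits 11100101 = 229

229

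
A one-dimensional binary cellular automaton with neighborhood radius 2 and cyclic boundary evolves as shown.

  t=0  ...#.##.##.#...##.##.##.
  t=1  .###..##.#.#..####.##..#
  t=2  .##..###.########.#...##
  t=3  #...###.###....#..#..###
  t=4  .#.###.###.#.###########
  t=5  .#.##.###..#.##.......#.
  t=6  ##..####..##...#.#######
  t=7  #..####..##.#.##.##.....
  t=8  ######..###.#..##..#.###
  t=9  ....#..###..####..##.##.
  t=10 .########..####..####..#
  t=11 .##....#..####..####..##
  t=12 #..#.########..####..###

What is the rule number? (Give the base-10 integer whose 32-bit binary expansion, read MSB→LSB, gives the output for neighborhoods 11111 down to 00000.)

1237116671

  nb #####: next=.  (t=2,i=11, bit31=0)
  nb ####.: next=#  (t=1,i=16, bit30=1)
  nb ###.#: next=.  (t=1,i=17, bit29=0)
  nb ###..: next=.  (t=1,i=3, bit28=0)
  nb ##.##: next=#  (t=0,i=7, bit27=1)
  nb ##.#.: next=.  (t=0,i=10, bit26=0)
  nb ##..#: next=.  (t=1,i=4, bit25=0)
  nb ##...: next=#  (t=0,i=23, bit24=1)
  nb #.###: next=#  (t=1,i=1, bit23=1)
  nb #.##.: next=.  (t=0,i=5, bit22=0)
  nb #.#.#: next=#  (t=1,i=9, bit21=1)
  nb #.#..: next=#  (t=0,i=11, bit20=1)
  nb #..##: next=#  (t=1,i=5, bit19=1)
  nb #..#.: next=#  (t=1,i=22, bit18=1)
  nb #...#: next=.  (t=0,i=13, bit17=0)
  nb #....: next=.  (t=0,i=0, bit16=0)
  nb .####: next=#  (t=1,i=15, bit15=1)
  nb .###.: next=#  (t=1,i=2, bit14=1)
  nb .##.#: next=#  (t=0,i=6, bit13=1)
  nb .##..: next=.  (t=0,i=22, bit12=0)
  nb .#.##: next=.  (t=0,i=4, bit11=0)
  nb .#.#.: next=#  (t=1,i=10, bit10=1)
  nb .#..#: next=#  (t=1,i=12, bit9=1)
  nb .#...: next=.  (t=0,i=12, bit8=0)
  nb ..###: next=#  (t=1,i=14, bit7=1)
  nb ..##.: next=#  (t=0,i=15, bit6=1)
  nb ..#.#: next=#  (t=0,i=3, bit5=1)
  nb ..#..: next=#  (t=3,i=15, bit4=1)
  nb ...##: next=#  (t=0,i=14, bit3=1)
  nb ...#.: next=#  (t=0,i=2, bit2=1)
  nb ....#: next=#  (t=0,i=1, bit1=1)
  nb .....: next=#  (t=5,i=17, bit0=1)
  bits 01001001101111001110011011111111 = 1237116671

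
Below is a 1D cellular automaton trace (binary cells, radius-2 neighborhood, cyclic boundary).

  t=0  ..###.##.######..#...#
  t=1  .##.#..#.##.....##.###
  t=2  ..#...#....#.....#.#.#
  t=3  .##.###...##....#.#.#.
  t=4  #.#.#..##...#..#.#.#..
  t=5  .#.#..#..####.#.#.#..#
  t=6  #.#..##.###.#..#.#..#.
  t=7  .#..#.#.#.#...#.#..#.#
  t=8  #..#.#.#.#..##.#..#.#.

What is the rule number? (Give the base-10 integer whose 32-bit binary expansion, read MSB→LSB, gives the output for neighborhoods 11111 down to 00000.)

562996372

  nb #####: next=.  (t=0,i=11, bit31=0)
  nb ####.: next=.  (t=0,i=13, bit30=0)
  nb ###.#: next=#  (t=0,i=4, bit29=1)
  nb ###..: next=.  (t=0,i=14, bit28=0)
  nb ##.##: next=.  (t=0,i=5, bit27=0)
  nb ##.#.: next=.  (t=1,i=3, bit26=0)
  nb ##..#: next=.  (t=0,i=15, bit25=0)
  nb ##...: next=#  (t=1,i=11, bit24=1)
  nb #.###: next=#  (t=0,i=9, bit23=1)
  nb #.##.: next=.  (t=0,i=6, bit22=0)
  nb #.#.#: next=.  (t=2,i=19, bit21=0)
  nb #.#..: next=.  (t=1,i=4, bit20=0)
  nb #..##: next=#  (t=0,i=1, bit19=1)
  nb #..#.: next=#  (t=0,i=16, bit18=1)
  nb #...#: next=#  (t=0,i=19, bit17=1)
  nb #....: next=.  (t=1,i=12, bit16=0)
  nb .####: next=#  (t=0,i=10, bit15=1)
  nb .###.: next=.  (t=0,i=3, bit14=0)
  nb .##.#: next=#  (t=0,i=7, bit13=1)
  nb .##..: next=.  (t=1,i=10, bit12=0)
  nb .#.##: next=.  (t=1,i=8, bit11=0)
  nb .#.#.: next=#  (t=2,i=18, bit10=1)
  nb .#..#: next=.  (t=0,i=0, bit9=0)
  nb .#...: next=.  (t=0,i=18, bit8=0)
  nb ..###: next=#  (t=0,i=2, bit7=1)
  nb ..##.: next=.  (t=1,i=16, bit6=0)
  nb ..#.#: next=.  (t=1,i=7, bit5=0)
  nb ..#..: next=#  (t=0,i=17, bit4=1)
  nb ...##: next=.  (t=1,i=15, bit3=0)
  nb ...#.: next=#  (t=0,i=20, bit2=1)
  nb ....#: next=.  (t=1,i=14, bit1=0)
  nb .....: next=.  (t=1,i=13, bit0=0)
  bits 00100001100011101010010010010100 = 562996372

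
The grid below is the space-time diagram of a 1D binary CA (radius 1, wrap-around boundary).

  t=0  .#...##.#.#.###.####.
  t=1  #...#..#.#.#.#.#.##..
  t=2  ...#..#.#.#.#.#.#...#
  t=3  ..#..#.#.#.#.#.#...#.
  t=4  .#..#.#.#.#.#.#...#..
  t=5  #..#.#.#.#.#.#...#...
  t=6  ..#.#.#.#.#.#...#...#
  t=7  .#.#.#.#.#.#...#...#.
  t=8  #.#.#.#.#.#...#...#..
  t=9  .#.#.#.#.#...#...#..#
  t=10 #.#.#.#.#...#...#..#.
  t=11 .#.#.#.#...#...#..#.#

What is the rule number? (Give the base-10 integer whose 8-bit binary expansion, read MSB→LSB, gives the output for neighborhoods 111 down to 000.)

162

  ### -> #   bit 7 = 1  t=0,i=13
  ##. -> .   bit 6 = 0  t=0,i=6
  #.# -> #   bit 5 = 1  t=0,i=7
  #.. -> .   bit 4 = 0  t=0,i=2
  .## -> .   bit 3 = 0  t=0,i=5
  .#. -> .   bit 2 = 0  t=0,i=1
  ..# -> #   bit 1 = 1  t=0,i=0
  ... -> .   bit 0 = 0  t=0,i=3
  bits 10100010 = 162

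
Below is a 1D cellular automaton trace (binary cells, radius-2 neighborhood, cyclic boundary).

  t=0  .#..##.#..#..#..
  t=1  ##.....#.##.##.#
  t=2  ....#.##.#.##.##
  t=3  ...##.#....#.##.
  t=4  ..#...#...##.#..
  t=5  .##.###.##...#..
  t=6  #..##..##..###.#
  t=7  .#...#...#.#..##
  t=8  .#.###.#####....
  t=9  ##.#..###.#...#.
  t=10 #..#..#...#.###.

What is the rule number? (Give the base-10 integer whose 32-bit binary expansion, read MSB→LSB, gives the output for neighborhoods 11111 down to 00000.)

1255572669

  #####|.  b31=0 t=8,i=9
  ####.|#  b30=1 t=8,i=10
  ###.#|.  b29=0 t=5,i=6
  ###..|.  b28=0 t=1,i=1
  ##.##|#  b27=1 t=1,i=11
  ##.#.|.  b26=0 t=0,i=6
  ##..#|#  b25=1 t=6,i=1
  ##...|.  b24=0 t=1,i=2
  #.###|#  b23=1 t=1,i=15
  #.##.|#  b22=1 t=1,i=9
  #.#.#|.  b21=0 t=2,i=9
  #.#..|#  b20=1 t=0,i=7
  #..##|.  b19=0 t=0,i=3
  #..#.|#  b18=1 t=0,i=9
  #...#|#  b17=1 t=0,i=15
  #....|.  b16=0 t=1,i=3
  .####|#  b15=1 t=8,i=8
  .###.|.  b14=0 t=1,i=0
  .##.#|.  b13=0 t=0,i=5
  .##..|.  b12=0 t=2,i=15
  .#.##|.  b11=0 t=1,i=8
  .#.#.|#  b10=1 t=7,i=10
  .#..#|.  b9=0 t=0,i=2
  .#...|.  b8=0 t=0,i=14
  ..###|#  b7=1 t=6,i=11
  ..##.|.  b6=0 t=0,i=4
  ..#.#|#  b5=1 t=1,i=7
  ..#..|#  b4=1 t=0,i=1
  ...##|#  b3=1 t=3,i=2
  ...#.|#  b2=1 t=0,i=0
  ....#|.  b1=0 t=1,i=5
  .....|#  b0=1 t=1,i=4
  bits 01001010110101101000010010111101 = 1255572669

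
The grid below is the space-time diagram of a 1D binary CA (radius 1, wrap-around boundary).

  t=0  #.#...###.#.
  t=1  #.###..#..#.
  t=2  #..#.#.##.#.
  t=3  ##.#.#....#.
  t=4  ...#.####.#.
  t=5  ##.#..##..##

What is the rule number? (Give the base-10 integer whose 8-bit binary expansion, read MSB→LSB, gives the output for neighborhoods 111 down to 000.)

149

  [7] ### => #  t=0,i=7
  [6] ##. => .  t=0,i=8
  [5] #.# => .  t=0,i=1
  [4] #.. => #  t=0,i=3
  [3] .## => .  t=0,i=6
  [2] .#. => #  t=0,i=0
  [1] ..# => .  t=0,i=5
  [0] ... => #  t=0,i=4
  bits 10010101 = 149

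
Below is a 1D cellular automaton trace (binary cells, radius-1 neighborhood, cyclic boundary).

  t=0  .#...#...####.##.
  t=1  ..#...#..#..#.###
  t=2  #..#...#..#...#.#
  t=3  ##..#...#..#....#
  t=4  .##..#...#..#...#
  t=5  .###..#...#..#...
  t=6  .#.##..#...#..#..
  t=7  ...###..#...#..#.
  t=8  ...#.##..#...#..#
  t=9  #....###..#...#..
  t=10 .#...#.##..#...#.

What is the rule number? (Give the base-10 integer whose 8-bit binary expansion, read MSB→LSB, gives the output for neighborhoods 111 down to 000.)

  [7] ### => .  t=0,i=10
  [6] ##. => #  t=0,i=12
  [5] #.# => .  t=0,i=13
  [4] #.. => #  t=0,i=2
  [3] .## => #  t=0,i=9
  [2] .#. => .  t=0,i=1
  [1] ..# => .  t=0,i=0
  [0] ... => .  t=0,i=3
  bits 01011000 = 88

88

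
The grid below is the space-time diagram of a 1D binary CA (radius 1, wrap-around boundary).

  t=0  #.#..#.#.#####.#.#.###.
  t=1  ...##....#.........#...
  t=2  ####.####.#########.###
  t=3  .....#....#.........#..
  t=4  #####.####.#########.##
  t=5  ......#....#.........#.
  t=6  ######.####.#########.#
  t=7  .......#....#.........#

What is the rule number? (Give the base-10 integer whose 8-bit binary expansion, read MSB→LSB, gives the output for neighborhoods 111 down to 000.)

  ###|.  b7=0 t=0,i=10
  ##.|.  b6=0 t=0,i=13
  #.#|.  b5=0 t=0,i=1
  #..|#  b4=1 t=0,i=3
  .##|#  b3=1 t=0,i=9
  .#.|.  b2=0 t=0,i=0
  ..#|#  b1=1 t=0,i=4
  ...|#  b0=1 t=1,i=0
  bits 00011011 = 27

27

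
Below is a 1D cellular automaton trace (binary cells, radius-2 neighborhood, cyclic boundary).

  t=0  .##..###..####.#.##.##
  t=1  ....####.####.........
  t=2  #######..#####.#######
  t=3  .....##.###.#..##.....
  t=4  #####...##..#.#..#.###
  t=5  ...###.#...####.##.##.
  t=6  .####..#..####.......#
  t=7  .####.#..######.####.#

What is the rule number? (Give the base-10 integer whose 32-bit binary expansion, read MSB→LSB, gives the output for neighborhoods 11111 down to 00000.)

  #####|.  b31=0 t=2,i=0
  ####.|#  b30=1 t=0,i=12
  ###.#|.  b29=0 t=0,i=13
  ###..|#  b28=1 t=0,i=7
  ##.##|.  b27=0 t=0,i=0
  ##.#.|.  b26=0 t=0,i=14
  ##..#|.  b25=0 t=0,i=3
  ##...|#  b24=1 t=1,i=13
  #.###|#  b23=1 t=1,i=9
  #.##.|.  b22=0 t=0,i=1
  #.#.#|.  b21=0 t=0,i=15
  #.#..|#  b20=1 t=3,i=12
  #..##|#  b19=1 t=0,i=4
  #..#.|#  b18=1 t=4,i=11
  #...#|.  b17=0 t=4,i=6
  #....|.  b16=0 t=1,i=14
  .####|#  b15=1 t=0,i=11
  .###.|#  b14=1 t=0,i=6
  .##.#|.  b13=0 t=0,i=18
  .##..|.  b12=0 t=0,i=2
  .#.##|.  b11=0 t=0,i=16
  .#.#.|#  b10=1 t=4,i=13
  .#..#|.  b9=0 t=3,i=13
  .#...|.  b8=0 t=5,i=8
  ..###|#  b7=1 t=0,i=5
  ..##.|.  b6=0 t=3,i=5
  ..#.#|#  b5=1 t=4,i=12
  ..#..|.  b4=0 t=6,i=7
  ...##|#  b3=1 t=1,i=3
  ...#.|.  b2=0 t=6,i=20
  ....#|#  b1=1 t=1,i=2
  .....|#  b0=1 t=1,i=0
  bits 01010001100111001100010010101011 = 1369228459

1369228459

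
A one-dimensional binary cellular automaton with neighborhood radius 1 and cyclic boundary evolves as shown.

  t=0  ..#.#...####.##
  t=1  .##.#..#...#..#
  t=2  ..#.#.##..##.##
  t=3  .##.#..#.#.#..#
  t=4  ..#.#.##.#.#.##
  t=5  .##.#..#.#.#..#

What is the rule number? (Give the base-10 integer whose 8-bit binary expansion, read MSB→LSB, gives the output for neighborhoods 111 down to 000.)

  ###|.  b7=0 t=0,i=9
  ##.|#  b6=1 t=0,i=11
  #.#|.  b5=0 t=0,i=3
  #..|.  b4=0 t=0,i=0
  .##|.  b3=0 t=0,i=8
  .#.|#  b2=1 t=0,i=2
  ..#|#  b1=1 t=0,i=1
  ...|.  b0=0 t=0,i=6
  bits 01000110 = 70

70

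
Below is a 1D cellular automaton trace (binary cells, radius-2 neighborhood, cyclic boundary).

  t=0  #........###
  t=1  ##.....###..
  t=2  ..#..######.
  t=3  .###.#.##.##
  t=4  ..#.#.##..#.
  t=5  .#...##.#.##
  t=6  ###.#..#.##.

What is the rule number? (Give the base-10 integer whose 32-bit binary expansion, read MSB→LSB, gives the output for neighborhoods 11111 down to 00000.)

2538621854

  nb #####: next=#  (t=2,i=7, bit31=1)
  nb ####.: next=.  (t=0,i=11, bit30=0)
  nb ###.#: next=.  (t=3,i=3, bit29=0)
  nb ###..: next=#  (t=0,i=0, bit28=1)
  nb ##.##: next=.  (t=3,i=0, bit27=0)
  nb ##.#.: next=#  (t=3,i=4, bit26=1)
  nb ##..#: next=#  (t=1,i=10, bit25=1)
  nb ##...: next=#  (t=0,i=1, bit24=1)
  nb #.###: next=.  (t=3,i=1, bit23=0)
  nb #.##.: next=#  (t=3,i=7, bit22=1)
  nb #.#.#: next=.  (t=3,i=5, bit21=0)
  nb #.#..: next=#  (t=5,i=1, bit20=1)
  nb #..##: next=.  (t=1,i=11, bit19=0)
  nb #..#.: next=.  (t=4,i=9, bit18=0)
  nb #...#: next=.  (t=2,i=0, bit17=0)
  nb #....: next=.  (t=0,i=2, bit16=0)
  nb .####: next=.  (t=0,i=10, bit15=0)
  nb .###.: next=#  (t=1,i=8, bit14=1)
  nb .##.#: next=.  (t=3,i=8, bit13=0)
  nb .##..: next=.  (t=1,i=1, bit12=0)
  nb .#.##: next=#  (t=3,i=6, bit11=1)
  nb .#.#.: next=.  (t=4,i=3, bit10=0)
  nb .#..#: next=#  (t=2,i=3, bit9=1)
  nb .#...: next=#  (t=4,i=11, bit8=1)
  nb ..###: next=#  (t=0,i=9, bit7=1)
  nb ..##.: next=.  (t=1,i=0, bit6=0)
  nb ..#.#: next=.  (t=4,i=2, bit5=0)
  nb ..#..: next=#  (t=2,i=2, bit4=1)
  nb ...##: next=#  (t=0,i=8, bit3=1)
  nb ...#.: next=#  (t=2,i=1, bit2=1)
  nb ....#: next=#  (t=0,i=7, bit1=1)
  nb .....: next=.  (t=0,i=3, bit0=0)
  bits 10010111010100000100101110011110 = 2538621854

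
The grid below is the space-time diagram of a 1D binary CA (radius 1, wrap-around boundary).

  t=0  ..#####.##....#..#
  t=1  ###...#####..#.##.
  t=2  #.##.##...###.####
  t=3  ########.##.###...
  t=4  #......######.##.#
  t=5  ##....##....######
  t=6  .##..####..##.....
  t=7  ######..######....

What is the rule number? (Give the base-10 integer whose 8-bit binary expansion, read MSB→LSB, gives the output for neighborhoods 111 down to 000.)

  [7] ### => .  t=0,i=3
  [6] ##. => #  t=0,i=6
  [5] #.# => #  t=0,i=7
  [4] #.. => #  t=0,i=0
  [3] .## => #  t=0,i=2
  [2] .#. => .  t=0,i=14
  [1] ..# => #  t=0,i=1
  [0] ... => .  t=0,i=11
  bits 01111010 = 122

122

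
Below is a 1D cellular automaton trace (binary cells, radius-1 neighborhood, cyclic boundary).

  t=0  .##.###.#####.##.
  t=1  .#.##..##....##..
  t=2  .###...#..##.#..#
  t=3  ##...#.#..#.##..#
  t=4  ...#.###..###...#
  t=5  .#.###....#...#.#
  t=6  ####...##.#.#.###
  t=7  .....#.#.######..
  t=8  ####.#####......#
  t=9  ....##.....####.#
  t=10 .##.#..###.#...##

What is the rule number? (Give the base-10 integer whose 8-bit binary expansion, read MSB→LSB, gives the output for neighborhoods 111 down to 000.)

  [7] ### => .  t=0,i=5
  [6] ##. => .  t=0,i=2
  [5] #.# => #  t=0,i=3
  [4] #.. => .  t=0,i=16
  [3] .## => #  t=0,i=1
  [2] .#. => #  t=1,i=1
  [1] ..# => .  t=0,i=0
  [0] ... => #  t=1,i=10
  bits 00101101 = 45

45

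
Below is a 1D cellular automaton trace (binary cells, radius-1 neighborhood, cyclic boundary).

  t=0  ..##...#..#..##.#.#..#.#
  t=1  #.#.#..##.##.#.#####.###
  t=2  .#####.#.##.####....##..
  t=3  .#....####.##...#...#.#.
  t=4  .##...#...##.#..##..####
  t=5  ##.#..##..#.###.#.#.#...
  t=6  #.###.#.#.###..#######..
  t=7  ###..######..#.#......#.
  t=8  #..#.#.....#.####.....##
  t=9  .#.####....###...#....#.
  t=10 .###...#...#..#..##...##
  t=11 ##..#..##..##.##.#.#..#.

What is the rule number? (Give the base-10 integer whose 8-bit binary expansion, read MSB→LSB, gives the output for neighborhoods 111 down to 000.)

  ### -> .   bit 7 = 0  t=1,i=16
  ##. -> .   bit 6 = 0  t=0,i=3
  #.# -> #   bit 5 = 1  t=0,i=15
  #.. -> #   bit 4 = 1  t=0,i=0
  .## -> #   bit 3 = 1  t=0,i=2
  .#. -> #   bit 2 = 1  t=0,i=7
  ..# -> .   bit 1 = 0  t=0,i=1
  ... -> .   bit 0 = 0  t=0,i=5
  bits 00111100 = 60

60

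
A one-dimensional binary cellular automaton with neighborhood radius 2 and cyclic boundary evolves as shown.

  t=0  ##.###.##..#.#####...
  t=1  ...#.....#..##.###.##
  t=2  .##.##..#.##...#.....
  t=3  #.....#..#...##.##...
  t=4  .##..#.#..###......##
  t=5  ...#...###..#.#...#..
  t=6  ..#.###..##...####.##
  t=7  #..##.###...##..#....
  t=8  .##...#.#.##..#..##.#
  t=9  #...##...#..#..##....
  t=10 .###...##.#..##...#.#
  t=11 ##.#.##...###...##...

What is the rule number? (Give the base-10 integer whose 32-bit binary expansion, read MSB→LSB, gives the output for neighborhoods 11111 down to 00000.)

3533376268

  #####|#  b31=1 t=0,i=15
  ####.|#  b30=1 t=0,i=16
  ###.#|.  b29=0 t=0,i=5
  ###..|#  b28=1 t=0,i=17
  ##.##|.  b27=0 t=0,i=2
  ##.#.|.  b26=0 t=8,i=19
  ##..#|#  b25=1 t=0,i=9
  ##...|.  b24=0 t=0,i=18
  #.###|#  b23=1 t=0,i=3
  #.##.|.  b22=0 t=0,i=7
  #.#.#|.  b21=0 t=8,i=8
  #.#..|#  b20=1 t=4,i=7
  #..##|#  b19=1 t=1,i=11
  #..#.|.  b18=0 t=0,i=10
  #...#|#  b17=1 t=0,i=19
  #....|#  b16=1 t=1,i=5
  .####|.  b15=0 t=0,i=14
  .###.|.  b14=0 t=0,i=4
  .##.#|.  b13=0 t=0,i=1
  .##..|.  b12=0 t=0,i=8
  .#.##|#  b11=1 t=0,i=12
  .#.#.|.  b10=0 t=4,i=6
  .#..#|#  b9=1 t=1,i=10
  .#...|#  b8=1 t=1,i=4
  ..###|.  b7=0 t=4,i=10
  ..##.|.  b6=0 t=0,i=0
  ..#.#|.  b5=0 t=0,i=11
  ..#..|.  b4=0 t=1,i=3
  ...##|#  b3=1 t=0,i=20
  ...#.|#  b2=1 t=1,i=2
  ....#|.  b1=0 t=1,i=7
  .....|.  b0=0 t=1,i=6
  bits 11010010100110110000101100001100 = 3533376268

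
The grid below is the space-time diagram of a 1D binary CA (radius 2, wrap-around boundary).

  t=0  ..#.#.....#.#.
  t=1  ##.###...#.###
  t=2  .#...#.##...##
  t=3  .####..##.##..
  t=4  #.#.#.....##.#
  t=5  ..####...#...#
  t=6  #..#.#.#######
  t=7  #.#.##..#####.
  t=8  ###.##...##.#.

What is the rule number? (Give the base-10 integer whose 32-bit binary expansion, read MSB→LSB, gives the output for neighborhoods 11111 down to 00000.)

  [31] ##### => #  t=1,i=13
  [30] ####. => .  t=1,i=0
  [29] ###.# => #  t=1,i=1
  [28] ###.. => #  t=1,i=5
  [27] ##.## => .  t=1,i=2
  [26] ##.#. => .  t=2,i=0
  [25] ##..# => .  t=3,i=5
  [24] ##... => .  t=1,i=6
  [23] #.### => .  t=1,i=3
  [22] #.##. => #  t=2,i=7
  [21] #.#.# => #  t=4,i=2
  [20] #.#.. => #  t=0,i=4
  [19] #..## => .  t=3,i=6
  [18] #..#. => #  t=6,i=2
  [17] #...# => #  t=0,i=0
  [16] #.... => .  t=0,i=6
  [15] .#### => #  t=1,i=12
  [14] .###. => .  t=1,i=4
  [13] .##.# => .  t=2,i=13
  [12] .##.. => #  t=2,i=8
  [11] .#.## => .  t=1,i=10
  [10] .#.#. => #  t=0,i=3
  [9] .#..# => #  t=5,i=0
  [8] .#... => #  t=0,i=5
  [7] ..### => .  t=3,i=1
  [6] ..##. => .  t=2,i=12
  [5] ..#.# => .  t=0,i=2
  [4] ..#.. => #  t=5,i=9
  [3] ...## => #  t=2,i=11
  [2] ...#. => #  t=0,i=1
  [1] ....# => .  t=0,i=8
  [0] ..... => .  t=0,i=7
  bits 10110000011101101001011100011100 = 2960561948

2960561948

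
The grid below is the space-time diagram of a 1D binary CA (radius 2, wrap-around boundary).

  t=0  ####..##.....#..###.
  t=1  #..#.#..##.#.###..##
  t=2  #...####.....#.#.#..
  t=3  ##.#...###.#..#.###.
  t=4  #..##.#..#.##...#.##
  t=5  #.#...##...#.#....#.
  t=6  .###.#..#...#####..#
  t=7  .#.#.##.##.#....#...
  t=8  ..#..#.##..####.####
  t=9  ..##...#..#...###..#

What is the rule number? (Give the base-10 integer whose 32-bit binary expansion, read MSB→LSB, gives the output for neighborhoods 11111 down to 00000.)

  #####|.  b31=0 t=6,i=14
  ####.|.  b30=0 t=0,i=2
  ###.#|#  b29=1 t=0,i=18
  ###..|#  b28=1 t=0,i=3
  ##.##|#  b27=1 t=0,i=19
  ##.#.|.  b26=0 t=1,i=10
  ##..#|.  b25=0 t=0,i=4
  ##...|#  b24=1 t=0,i=8
  #.###|#  b23=1 t=0,i=0
  #.##.|#  b22=1 t=3,i=0
  #.#.#|.  b21=0 t=1,i=11
  #.#..|#  b20=1 t=1,i=5
  #..##|#  b19=1 t=0,i=5
  #..#.|.  b18=0 t=1,i=2
  #...#|.  b17=0 t=2,i=2
  #....|#  b16=1 t=0,i=9
  .####|.  b15=0 t=0,i=1
  .###.|.  b14=0 t=0,i=17
  .##.#|.  b13=0 t=1,i=9
  .##..|.  b12=0 t=0,i=7
  .#.##|.  b11=0 t=1,i=12
  .#.#.|#  b10=1 t=1,i=4
  .#..#|#  b9=1 t=0,i=14
  .#...|#  b8=1 t=2,i=1
  ..###|.  b7=0 t=0,i=16
  ..##.|.  b6=0 t=0,i=6
  ..#.#|.  b5=0 t=1,i=3
  ..#..|#  b4=1 t=0,i=13
  ...##|#  b3=1 t=2,i=3
  ...#.|.  b2=0 t=0,i=12
  ....#|#  b1=1 t=0,i=11
  .....|.  b0=0 t=0,i=10
  bits 00111001110110010000011100011010 = 970524442

970524442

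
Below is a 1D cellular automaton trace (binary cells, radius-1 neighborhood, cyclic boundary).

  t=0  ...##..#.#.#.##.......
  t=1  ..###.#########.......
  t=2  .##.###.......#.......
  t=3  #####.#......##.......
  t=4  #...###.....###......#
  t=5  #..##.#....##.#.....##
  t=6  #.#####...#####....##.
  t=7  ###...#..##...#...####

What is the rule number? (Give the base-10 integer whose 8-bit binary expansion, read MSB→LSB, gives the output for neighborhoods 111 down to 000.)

110

  [7] ### => .  t=1,i=3
  [6] ##. => #  t=0,i=4
  [5] #.# => #  t=0,i=8
  [4] #.. => .  t=0,i=5
  [3] .## => #  t=0,i=3
  [2] .#. => #  t=0,i=7
  [1] ..# => #  t=0,i=2
  [0] ... => .  t=0,i=0
  bits 01101110 = 110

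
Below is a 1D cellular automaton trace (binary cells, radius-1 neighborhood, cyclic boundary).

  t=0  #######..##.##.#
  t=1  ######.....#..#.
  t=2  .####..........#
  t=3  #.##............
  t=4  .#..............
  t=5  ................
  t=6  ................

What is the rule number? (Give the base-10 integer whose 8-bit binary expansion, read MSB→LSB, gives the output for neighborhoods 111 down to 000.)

  [7] ### => #  t=0,i=0
  [6] ##. => .  t=0,i=6
  [5] #.# => #  t=0,i=11
  [4] #.. => .  t=0,i=7
  [3] .## => .  t=0,i=9
  [2] .#. => .  t=1,i=11
  [1] ..# => .  t=0,i=8
  [0] ... => .  t=1,i=7
  bits 10100000 = 160

160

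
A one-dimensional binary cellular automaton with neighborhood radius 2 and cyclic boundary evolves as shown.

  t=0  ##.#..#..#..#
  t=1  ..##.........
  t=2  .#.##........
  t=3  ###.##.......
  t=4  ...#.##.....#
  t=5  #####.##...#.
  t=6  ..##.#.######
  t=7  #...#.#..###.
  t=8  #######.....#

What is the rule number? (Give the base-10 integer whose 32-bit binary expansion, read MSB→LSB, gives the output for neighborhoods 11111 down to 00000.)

  nb #####: next=#  (t=5,i=2, bit31=1)
  nb ####.: next=#  (t=5,i=3, bit30=1)
  nb ###.#: next=.  (t=0,i=1, bit29=0)
  nb ###..: next=.  (t=6,i=12, bit28=0)
  nb ##.##: next=#  (t=3,i=3, bit27=1)
  nb ##.#.: next=#  (t=0,i=2, bit26=1)
  nb ##..#: next=#  (t=6,i=0, bit25=1)
  nb ##...: next=#  (t=1,i=4, bit24=1)
  nb #.###: next=.  (t=5,i=0, bit23=0)
  nb #.##.: next=.  (t=2,i=3, bit22=0)
  nb #.#.#: next=.  (t=6,i=5, bit21=0)
  nb #.#..: next=#  (t=0,i=3, bit20=1)
  nb #..##: next=.  (t=0,i=11, bit19=0)
  nb #..#.: next=.  (t=0,i=5, bit18=0)
  nb #...#: next=#  (t=4,i=1, bit17=1)
  nb #....: next=.  (t=1,i=5, bit16=0)
  nb .####: next=.  (t=5,i=1, bit15=0)
  nb .###.: next=.  (t=0,i=0, bit14=0)
  nb .##.#: next=.  (t=6,i=3, bit13=0)
  nb .##..: next=#  (t=1,i=3, bit12=1)
  nb .#.##: next=#  (t=2,i=2, bit11=1)
  nb .#.#.: next=#  (t=7,i=5, bit10=1)
  nb .#..#: next=.  (t=0,i=4, bit9=0)
  nb .#...: next=#  (t=4,i=0, bit8=1)
  nb ..###: next=.  (t=0,i=12, bit7=0)
  nb ..##.: next=.  (t=1,i=2, bit6=0)
  nb ..#.#: next=#  (t=2,i=1, bit5=1)
  nb ..#..: next=.  (t=0,i=6, bit4=0)
  nb ...##: next=#  (t=1,i=1, bit3=1)
  nb ...#.: next=#  (t=2,i=0, bit2=1)
  nb ....#: next=.  (t=1,i=0, bit1=0)
  nb .....: next=.  (t=1,i=6, bit0=0)
  bits 11001111000100100001110100101100 = 3474070828

3474070828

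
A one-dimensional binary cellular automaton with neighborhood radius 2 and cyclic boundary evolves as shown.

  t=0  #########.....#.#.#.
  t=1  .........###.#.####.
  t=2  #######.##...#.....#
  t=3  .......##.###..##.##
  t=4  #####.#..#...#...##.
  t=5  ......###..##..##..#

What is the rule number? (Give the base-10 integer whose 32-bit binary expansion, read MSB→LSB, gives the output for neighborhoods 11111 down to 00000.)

192349837

  nb #####: next=.  (t=0,i=2, bit31=0)
  nb ####.: next=.  (t=0,i=7, bit30=0)
  nb ###.#: next=.  (t=1,i=11, bit29=0)
  nb ###..: next=.  (t=0,i=8, bit28=0)
  nb ##.##: next=#  (t=2,i=7, bit27=1)
  nb ##.#.: next=.  (t=1,i=12, bit26=0)
  nb ##..#: next=#  (t=3,i=13, bit25=1)
  nb ##...: next=#  (t=0,i=9, bit24=1)
  nb #.###: next=.  (t=0,i=0, bit23=0)
  nb #.##.: next=#  (t=2,i=8, bit22=1)
  nb #.#.#: next=#  (t=0,i=16, bit21=1)
  nb #.#..: next=#  (t=4,i=6, bit20=1)
  nb #..##: next=.  (t=3,i=14, bit19=0)
  nb #..#.: next=#  (t=4,i=8, bit18=1)
  nb #...#: next=#  (t=2,i=11, bit17=1)
  nb #....: next=#  (t=0,i=10, bit16=1)
  nb .####: next=.  (t=0,i=1, bit15=0)
  nb .###.: next=.  (t=1,i=10, bit14=0)
  nb .##.#: next=.  (t=3,i=8, bit13=0)
  nb .##..: next=.  (t=2,i=9, bit12=0)
  nb .#.##: next=.  (t=0,i=19, bit11=0)
  nb .#.#.: next=#  (t=0,i=15, bit10=1)
  nb .#..#: next=#  (t=4,i=7, bit9=1)
  nb .#...: next=.  (t=2,i=14, bit8=0)
  nb ..###: next=#  (t=1,i=9, bit7=1)
  nb ..##.: next=.  (t=3,i=7, bit6=0)
  nb ..#.#: next=.  (t=0,i=14, bit5=0)
  nb ..#..: next=.  (t=2,i=13, bit4=0)
  nb ...##: next=#  (t=1,i=8, bit3=1)
  nb ...#.: next=#  (t=0,i=13, bit2=1)
  nb ....#: next=.  (t=0,i=12, bit1=0)
  nb .....: next=#  (t=0,i=11, bit0=1)
  bits 00001011011101110000011010001101 = 192349837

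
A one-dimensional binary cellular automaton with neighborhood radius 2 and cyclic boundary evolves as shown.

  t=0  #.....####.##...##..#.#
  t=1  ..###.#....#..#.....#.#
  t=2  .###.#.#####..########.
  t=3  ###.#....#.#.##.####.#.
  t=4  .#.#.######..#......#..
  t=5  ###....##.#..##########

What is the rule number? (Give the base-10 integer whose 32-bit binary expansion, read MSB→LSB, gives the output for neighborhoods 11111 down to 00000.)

  [31] ##### => #  t=2,i=9
  [30] ####. => .  t=0,i=8
  [29] ###.# => .  t=0,i=9
  [28] ###.. => #  t=2,i=11
  [27] ##.## => .  t=0,i=10
  [26] ##.#. => #  t=1,i=5
  [25] ##..# => .  t=0,i=18
  [24] ##... => .  t=0,i=1
  [23] #.### => .  t=2,i=7
  [22] #.##. => #  t=0,i=11
  [21] #.#.# => .  t=2,i=5
  [20] #.#.. => .  t=1,i=6
  [19] #..## => #  t=1,i=1
  [18] #..#. => .  t=0,i=19
  [17] #...# => #  t=0,i=14
  [16] #.... => #  t=0,i=2
  [15] .#### => .  t=0,i=7
  [14] .###. => #  t=1,i=3
  [13] .##.# => .  t=3,i=14
  [12] .##.. => .  t=0,i=0
  [11] .#.## => .  t=0,i=21
  [10] .#.#. => #  t=1,i=21
  [9] .#..# => .  t=1,i=0
  [8] .#... => #  t=1,i=7
  [7] ..### => #  t=0,i=6
  [6] ..##. => .  t=0,i=16
  [5] ..#.# => #  t=0,i=20
  [4] ..#.. => #  t=1,i=11
  [3] ...## => .  t=0,i=5
  [2] ...#. => #  t=1,i=10
  [1] ....# => #  t=0,i=4
  [0] ..... => #  t=0,i=3
  bits 10010100010010110100010110110111 = 2487961015

2487961015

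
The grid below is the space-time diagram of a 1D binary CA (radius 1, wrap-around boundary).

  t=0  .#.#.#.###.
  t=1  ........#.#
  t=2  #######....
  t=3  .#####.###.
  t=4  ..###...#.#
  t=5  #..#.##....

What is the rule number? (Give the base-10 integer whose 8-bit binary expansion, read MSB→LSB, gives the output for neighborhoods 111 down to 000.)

  [7] ### => #  t=0,i=8
  [6] ##. => .  t=0,i=9
  [5] #.# => .  t=0,i=2
  [4] #.. => #  t=0,i=10
  [3] .## => .  t=0,i=7
  [2] .#. => .  t=0,i=1
  [1] ..# => .  t=0,i=0
  [0] ... => #  t=1,i=1
  bits 10010001 = 145

145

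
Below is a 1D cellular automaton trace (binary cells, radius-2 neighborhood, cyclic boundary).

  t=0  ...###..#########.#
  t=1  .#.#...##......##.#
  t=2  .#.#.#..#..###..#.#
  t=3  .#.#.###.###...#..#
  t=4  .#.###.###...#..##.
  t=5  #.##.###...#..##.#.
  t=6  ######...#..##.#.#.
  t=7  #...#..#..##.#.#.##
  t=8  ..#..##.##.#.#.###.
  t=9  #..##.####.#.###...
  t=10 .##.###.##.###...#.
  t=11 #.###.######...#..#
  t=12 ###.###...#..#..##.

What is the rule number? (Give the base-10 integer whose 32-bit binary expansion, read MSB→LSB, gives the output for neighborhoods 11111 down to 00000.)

1761491587

  #####|.  b31=0 t=0,i=10
  ####.|#  b30=1 t=0,i=15
  ###.#|#  b29=1 t=0,i=16
  ###..|.  b28=0 t=0,i=5
  ##.##|#  b27=1 t=3,i=8
  ##.#.|.  b26=0 t=0,i=17
  ##..#|.  b25=0 t=0,i=6
  ##...|.  b24=0 t=1,i=9
  #.###|#  b23=1 t=3,i=5
  #.##.|#  b22=1 t=5,i=2
  #.#.#|#  b21=1 t=1,i=1
  #.#..|#  b20=1 t=0,i=18
  #..##|#  b19=1 t=0,i=7
  #..#.|#  b18=1 t=2,i=7
  #...#|#  b17=1 t=0,i=1
  #....|.  b16=0 t=1,i=10
  .####|.  b15=0 t=0,i=9
  .###.|.  b14=0 t=0,i=4
  .##.#|#  b13=1 t=1,i=16
  .##..|#  b12=1 t=1,i=8
  .#.##|#  b11=1 t=3,i=4
  .#.#.|.  b10=0 t=1,i=0
  .#..#|#  b9=1 t=2,i=6
  .#...|.  b8=0 t=0,i=0
  ..###|#  b7=1 t=0,i=3
  ..##.|.  b6=0 t=1,i=7
  ..#.#|.  b5=0 t=2,i=16
  ..#..|.  b4=0 t=2,i=8
  ...##|.  b3=0 t=0,i=2
  ...#.|.  b2=0 t=3,i=14
  ....#|#  b1=1 t=1,i=13
  .....|#  b0=1 t=1,i=11
  bits 01101000111111100011101010000011 = 1761491587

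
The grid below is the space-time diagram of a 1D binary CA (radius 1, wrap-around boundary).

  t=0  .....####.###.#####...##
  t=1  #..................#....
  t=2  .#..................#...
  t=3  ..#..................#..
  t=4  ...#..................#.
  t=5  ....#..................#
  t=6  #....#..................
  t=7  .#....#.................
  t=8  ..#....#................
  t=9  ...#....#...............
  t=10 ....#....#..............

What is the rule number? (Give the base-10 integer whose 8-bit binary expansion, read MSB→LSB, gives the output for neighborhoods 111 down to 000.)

16

  [7] ### => .  t=0,i=6
  [6] ##. => .  t=0,i=8
  [5] #.# => .  t=0,i=9
  [4] #.. => #  t=0,i=0
  [3] .## => .  t=0,i=5
  [2] .#. => .  t=1,i=0
  [1] ..# => .  t=0,i=4
  [0] ... => .  t=0,i=1
  bits 00010000 = 16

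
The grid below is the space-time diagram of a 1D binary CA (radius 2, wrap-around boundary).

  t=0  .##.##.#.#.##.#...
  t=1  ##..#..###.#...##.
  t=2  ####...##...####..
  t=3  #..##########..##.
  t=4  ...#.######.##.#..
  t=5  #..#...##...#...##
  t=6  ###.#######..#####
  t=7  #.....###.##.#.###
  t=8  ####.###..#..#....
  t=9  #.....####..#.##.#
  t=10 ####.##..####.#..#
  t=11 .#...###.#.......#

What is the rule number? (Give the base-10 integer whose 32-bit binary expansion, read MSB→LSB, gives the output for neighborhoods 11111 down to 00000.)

2473022953

  [31] ##### => #  t=3,i=5
  [30] ####. => .  t=2,i=2
  [29] ###.# => .  t=1,i=9
  [28] ###.. => #  t=2,i=3
  [27] ##.## => .  t=0,i=3
  [26] ##.#. => .  t=0,i=6
  [25] ##..# => #  t=1,i=2
  [24] ##... => #  t=2,i=4
  [23] #.### => .  t=4,i=5
  [22] #.##. => #  t=0,i=4
  [21] #.#.# => #  t=0,i=7
  [20] #.#.. => .  t=0,i=14
  [19] #..## => .  t=1,i=6
  [18] #..#. => #  t=1,i=3
  [17] #...# => #  t=1,i=13
  [16] #.... => #  t=0,i=16
  [15] .#### => .  t=2,i=1
  [14] .###. => #  t=1,i=8
  [13] .##.# => .  t=0,i=2
  [12] .##.. => #  t=1,i=1
  [11] .#.## => .  t=0,i=10
  [10] .#.#. => #  t=0,i=8
  [9] .#..# => .  t=1,i=5
  [8] .#... => #  t=0,i=15
  [7] ..### => #  t=1,i=7
  [6] ..##. => #  t=0,i=1
  [5] ..#.# => #  t=4,i=3
  [4] ..#.. => .  t=1,i=4
  [3] ...## => #  t=0,i=0
  [2] ...#. => .  t=4,i=2
  [1] ....# => .  t=0,i=17
  [0] ..... => #  t=4,i=0
  bits 10010011011001110101010111101001 = 2473022953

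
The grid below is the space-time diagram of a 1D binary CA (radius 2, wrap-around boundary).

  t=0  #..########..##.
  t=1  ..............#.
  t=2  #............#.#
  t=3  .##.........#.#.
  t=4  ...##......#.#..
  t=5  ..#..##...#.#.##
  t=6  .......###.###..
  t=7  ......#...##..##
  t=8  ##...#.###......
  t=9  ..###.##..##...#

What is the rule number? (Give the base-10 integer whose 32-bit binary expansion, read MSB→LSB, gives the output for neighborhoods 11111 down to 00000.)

161688844

  ##### -> .   bit 31 = 0  t=0,i=5
  ####. -> .   bit 30 = 0  t=0,i=9
  ###.# -> .   bit 29 = 0  t=6,i=9
  ###.. -> .   bit 28 = 0  t=0,i=10
  ##.## -> #   bit 27 = 1  t=6,i=10
  ##.#. -> .   bit 26 = 0  t=0,i=15
  ##..# -> .   bit 25 = 0  t=0,i=11
  ##... -> #   bit 24 = 1  t=2,i=1
  #.### -> #   bit 23 = 1  t=6,i=11
  #.##. -> .   bit 22 = 0  t=2,i=15
  #.#.# -> #   bit 21 = 1  t=5,i=12
  #.#.. -> .   bit 20 = 0  t=0,i=0
  #..## -> .   bit 19 = 0  t=0,i=2
  #..#. -> .   bit 18 = 0  t=5,i=1
  #...# -> #   bit 17 = 1  t=5,i=8
  #.... -> #   bit 16 = 1  t=1,i=0
  .#### -> .   bit 15 = 0  t=0,i=4
  .###. -> .   bit 14 = 0  t=6,i=8
  .##.# -> #   bit 13 = 1  t=0,i=14
  .##.. -> .   bit 12 = 0  t=2,i=0
  .#.## -> #   bit 11 = 1  t=2,i=14
  .#.#. -> #   bit 10 = 1  t=3,i=13
  .#..# -> .   bit 9 = 0  t=0,i=1
  .#... -> #   bit 8 = 1  t=1,i=15
  ..### -> .   bit 7 = 0  t=0,i=3
  ..##. -> .   bit 6 = 0  t=0,i=13
  ..#.# -> .   bit 5 = 0  t=2,i=13
  ..#.. -> .   bit 4 = 0  t=1,i=14
  ...## -> #   bit 3 = 1  t=4,i=2
  ...#. -> #   bit 2 = 1  t=1,i=13
  ....# -> .   bit 1 = 0  t=1,i=12
  ..... -> .   bit 0 = 0  t=1,i=1
  bits 00001001101000110010110100001100 = 161688844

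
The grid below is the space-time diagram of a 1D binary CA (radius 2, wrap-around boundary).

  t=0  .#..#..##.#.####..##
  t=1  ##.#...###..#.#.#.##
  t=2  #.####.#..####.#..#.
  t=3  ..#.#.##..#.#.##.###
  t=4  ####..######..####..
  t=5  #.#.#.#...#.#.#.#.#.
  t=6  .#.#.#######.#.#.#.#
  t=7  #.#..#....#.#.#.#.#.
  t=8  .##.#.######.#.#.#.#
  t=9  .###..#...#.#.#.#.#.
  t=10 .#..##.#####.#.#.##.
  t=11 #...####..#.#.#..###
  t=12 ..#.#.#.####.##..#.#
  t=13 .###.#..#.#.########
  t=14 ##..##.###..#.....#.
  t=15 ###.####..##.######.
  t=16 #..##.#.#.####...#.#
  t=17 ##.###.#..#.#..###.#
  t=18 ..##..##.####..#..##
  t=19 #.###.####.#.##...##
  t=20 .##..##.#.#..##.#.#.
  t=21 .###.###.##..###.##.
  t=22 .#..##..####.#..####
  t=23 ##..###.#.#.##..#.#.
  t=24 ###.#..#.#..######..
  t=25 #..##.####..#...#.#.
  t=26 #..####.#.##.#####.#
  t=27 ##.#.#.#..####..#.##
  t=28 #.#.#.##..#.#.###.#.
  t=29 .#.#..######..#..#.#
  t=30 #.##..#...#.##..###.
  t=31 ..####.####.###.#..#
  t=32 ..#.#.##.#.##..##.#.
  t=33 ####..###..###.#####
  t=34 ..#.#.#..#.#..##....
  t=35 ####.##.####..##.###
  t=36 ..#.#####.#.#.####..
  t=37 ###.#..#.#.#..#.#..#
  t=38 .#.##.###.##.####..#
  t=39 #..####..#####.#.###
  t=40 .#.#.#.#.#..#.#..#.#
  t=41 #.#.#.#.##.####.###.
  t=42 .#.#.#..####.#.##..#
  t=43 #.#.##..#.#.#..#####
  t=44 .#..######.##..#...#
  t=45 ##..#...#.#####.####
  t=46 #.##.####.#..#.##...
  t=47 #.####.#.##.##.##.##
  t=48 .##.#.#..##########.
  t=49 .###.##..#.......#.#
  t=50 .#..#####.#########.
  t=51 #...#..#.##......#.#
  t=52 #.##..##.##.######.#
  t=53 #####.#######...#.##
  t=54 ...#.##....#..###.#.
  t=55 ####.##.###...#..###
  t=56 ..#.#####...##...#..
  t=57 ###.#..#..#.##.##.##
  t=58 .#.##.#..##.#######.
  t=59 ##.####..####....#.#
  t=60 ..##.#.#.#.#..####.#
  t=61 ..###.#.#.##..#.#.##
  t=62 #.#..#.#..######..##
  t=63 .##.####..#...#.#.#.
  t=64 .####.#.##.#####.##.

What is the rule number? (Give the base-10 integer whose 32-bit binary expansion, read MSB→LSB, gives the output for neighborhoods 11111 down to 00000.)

  nb #####: next=.  (t=4,i=8, bit31=0)
  nb ####.: next=#  (t=0,i=14, bit30=1)
  nb ###.#: next=.  (t=1,i=1, bit29=0)
  nb ###..: next=.  (t=0,i=15, bit28=0)
  nb ##.##: next=#  (t=3,i=16, bit27=1)
  nb ##.#.: next=#  (t=0,i=0, bit26=1)
  nb ##..#: next=#  (t=0,i=16, bit25=1)
  nb ##...: next=.  (t=11,i=1, bit24=0)
  nb #.###: next=#  (t=0,i=12, bit23=1)
  nb #.##.: next=#  (t=3,i=6, bit22=1)
  nb #.#.#: next=.  (t=0,i=10, bit21=0)
  nb #.#..: next=#  (t=0,i=1, bit20=1)
  nb #..##: next=.  (t=0,i=6, bit19=0)
  nb #..#.: next=#  (t=0,i=3, bit18=1)
  nb #...#: next=#  (t=1,i=5, bit17=1)
  nb #....: next=#  (t=7,i=7, bit16=1)
  nb .####: next=.  (t=0,i=13, bit15=0)
  nb .###.: next=.  (t=1,i=8, bit14=0)
  nb .##.#: next=#  (t=0,i=8, bit13=1)
  nb .##..: next=#  (t=3,i=7, bit12=1)
  nb .#.##: next=.  (t=0,i=11, bit11=0)
  nb .#.#.: next=#  (t=1,i=13, bit10=1)
  nb .#..#: next=.  (t=0,i=2, bit9=0)
  nb .#...: next=#  (t=1,i=4, bit8=1)
  nb ..###: next=#  (t=1,i=7, bit7=1)
  nb ..##.: next=#  (t=0,i=7, bit6=1)
  nb ..#.#: next=#  (t=1,i=12, bit5=1)
  nb ..#..: next=.  (t=0,i=4, bit4=0)
  nb ...##: next=.  (t=1,i=6, bit3=0)
  nb ...#.: next=#  (t=5,i=9, bit2=1)
  nb ....#: next=#  (t=7,i=8, bit1=1)
  nb .....: next=#  (t=14,i=15, bit0=1)
  bits 01001110110101110011010111100111 = 1322726887

1322726887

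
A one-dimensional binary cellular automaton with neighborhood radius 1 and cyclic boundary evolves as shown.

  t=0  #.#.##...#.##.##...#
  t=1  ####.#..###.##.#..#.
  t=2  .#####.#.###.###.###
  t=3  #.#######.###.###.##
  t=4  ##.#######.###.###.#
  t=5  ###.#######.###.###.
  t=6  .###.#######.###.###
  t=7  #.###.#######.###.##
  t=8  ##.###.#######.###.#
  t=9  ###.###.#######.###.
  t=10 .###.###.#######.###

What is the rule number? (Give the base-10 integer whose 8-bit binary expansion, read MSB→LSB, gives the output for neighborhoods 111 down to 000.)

230

  ### -> #   bit 7 = 1  t=1,i=1
  ##. -> #   bit 6 = 1  t=0,i=0
  #.# -> #   bit 5 = 1  t=0,i=1
  #.. -> .   bit 4 = 0  t=0,i=6
  .## -> .   bit 3 = 0  t=0,i=4
  .#. -> #   bit 2 = 1  t=0,i=2
  ..# -> #   bit 1 = 1  t=0,i=8
  ... -> .   bit 0 = 0  t=0,i=7
  bits 11100110 = 230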